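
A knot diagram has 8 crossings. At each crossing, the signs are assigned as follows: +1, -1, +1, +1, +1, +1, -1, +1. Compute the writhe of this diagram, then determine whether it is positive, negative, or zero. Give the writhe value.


Step 1: Count positive crossings (+1).
Positive crossings: 6
Step 2: Count negative crossings (-1).
Negative crossings: 2
Step 3: Writhe = (positive) - (negative)
w = 6 - 2 = 4
Step 4: |w| = 4, and w is positive

4


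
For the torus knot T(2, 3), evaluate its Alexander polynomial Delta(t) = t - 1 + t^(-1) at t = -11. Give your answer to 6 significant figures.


Substituting t = -11 into Delta(t) = t - 1 + t^(-1):
Term values: (-11) + (-1) + (-0.0909091)
Sum = -12.09090909
Rounded to 6 significant figures: -12.0909

-12.0909


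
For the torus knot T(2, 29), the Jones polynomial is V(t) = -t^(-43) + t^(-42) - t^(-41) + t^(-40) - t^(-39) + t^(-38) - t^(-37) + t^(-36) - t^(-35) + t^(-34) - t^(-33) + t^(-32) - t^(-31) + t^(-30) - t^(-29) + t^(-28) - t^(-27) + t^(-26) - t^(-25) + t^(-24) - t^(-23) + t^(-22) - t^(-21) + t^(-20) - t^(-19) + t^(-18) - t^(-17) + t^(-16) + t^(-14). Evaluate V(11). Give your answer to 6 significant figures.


Substituting t = 11 into V(t) = -t^(-43) + t^(-42) - t^(-41) + t^(-40) - t^(-39) + t^(-38) - t^(-37) + t^(-36) - t^(-35) + t^(-34) - t^(-33) + t^(-32) - t^(-31) + t^(-30) - t^(-29) + t^(-28) - t^(-27) + t^(-26) - t^(-25) + t^(-24) - t^(-23) + t^(-22) - t^(-21) + t^(-20) - t^(-19) + t^(-18) - t^(-17) + t^(-16) + t^(-14):
  (-)t^(-43) = -1.66002e-45
  (+)t^(-42) = 1.82603e-44
  (-)t^(-41) = -2.00863e-43
  (+)t^(-40) = 2.20949e-42
  (-)t^(-39) = -2.43044e-41
  (+)t^(-38) = 2.67349e-40
  (-)t^(-37) = -2.94083e-39
  (+)t^(-36) = 3.23492e-38
  (-)t^(-35) = -3.55841e-37
  (+)t^(-34) = 3.91425e-36
  (-)t^(-33) = -4.30568e-35
  (+)t^(-32) = 4.73624e-34
  (-)t^(-31) = -5.20987e-33
  (+)t^(-30) = 5.73086e-32
  (-)t^(-29) = -6.30394e-31
  (+)t^(-28) = 6.93433e-30
  (-)t^(-27) = -7.62777e-29
  (+)t^(-26) = 8.39055e-28
  (-)t^(-25) = -9.2296e-27
  (+)t^(-24) = 1.01526e-25
  (-)t^(-23) = -1.11678e-24
  (+)t^(-22) = 1.22846e-23
  (-)t^(-21) = -1.35131e-22
  (+)t^(-20) = 1.48644e-21
  (-)t^(-19) = -1.63508e-20
  (+)t^(-18) = 1.79859e-19
  (-)t^(-17) = -1.97845e-18
  (+)t^(-16) = 2.17629e-17
  (+)t^(-14) = 2.63331e-15
Sum = (-1.66002e-45) + (1.82603e-44) + (-2.00863e-43) + (2.20949e-42) + (-2.43044e-41) + (2.67349e-40) + (-2.94083e-39) + (3.23492e-38) + (-3.55841e-37) + (3.91425e-36) + (-4.30568e-35) + (4.73624e-34) + (-5.20987e-33) + (5.73086e-32) + (-6.30394e-31) + (6.93433e-30) + (-7.62777e-29) + (8.39055e-28) + (-9.2296e-27) + (1.01526e-25) + (-1.11678e-24) + (1.22846e-23) + (-1.35131e-22) + (1.48644e-21) + (-1.63508e-20) + (1.79859e-19) + (-1.97845e-18) + (2.17629e-17) + (2.63331e-15)
= 2.653261881e-15
Rounded to 6 significant figures: 2.65326e-15

2.65326e-15


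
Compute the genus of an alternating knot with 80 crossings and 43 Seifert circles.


For alternating knots, g = (c - s + 1)/2.
= (80 - 43 + 1)/2
= 38/2 = 19

19


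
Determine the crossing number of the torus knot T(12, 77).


For a torus knot T(p, q) with gcd(p,q)=1,
the crossing number is min(p*(q-1), q*(p-1)).
p*(q-1) = 12*76 = 912
q*(p-1) = 77*11 = 847
min(912, 847) = 847

847


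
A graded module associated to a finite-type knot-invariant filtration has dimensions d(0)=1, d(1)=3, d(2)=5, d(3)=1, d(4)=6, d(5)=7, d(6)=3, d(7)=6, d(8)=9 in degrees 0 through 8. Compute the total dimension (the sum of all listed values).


Total dimension = d(0) + d(1) + ... + d(8)
= 1 + 3 + 5 + 1 + 6 + 7 + 3 + 6 + 9
= 41

41


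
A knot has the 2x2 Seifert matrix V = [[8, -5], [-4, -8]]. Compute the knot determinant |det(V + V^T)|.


Step 1: Form V + V^T where V = [[8, -5], [-4, -8]]
  V^T = [[8, -4], [-5, -8]]
  V + V^T = [[16, -9], [-9, -16]]
Step 2: det(V + V^T) = 16*(-16) - (-9)*(-9)
  = -256 - 81 = -337
Step 3: Knot determinant = |det(V + V^T)| = |-337| = 337

337


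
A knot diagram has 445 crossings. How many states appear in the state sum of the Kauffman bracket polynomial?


Each crossing contributes 2 choices (A-smoothing or B-smoothing).
Total states = 2^445 = 90854840536950861318665475986000566794205170085914757535186274897579911014174740415773881339220445695095315200783272241691825203576832

90854840536950861318665475986000566794205170085914757535186274897579911014174740415773881339220445695095315200783272241691825203576832


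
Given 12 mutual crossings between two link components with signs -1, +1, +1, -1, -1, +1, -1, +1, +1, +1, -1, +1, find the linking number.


Step 1: Count positive crossings: 7
Step 2: Count negative crossings: 5
Step 3: Sum of signs = 7 - 5 = 2
Step 4: Linking number = sum/2 = 2/2 = 1

1


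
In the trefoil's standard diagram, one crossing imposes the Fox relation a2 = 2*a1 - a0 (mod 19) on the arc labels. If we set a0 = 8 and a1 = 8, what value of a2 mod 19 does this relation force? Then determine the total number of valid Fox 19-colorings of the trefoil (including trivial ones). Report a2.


Step 1: Apply the given crossing relation 2*a1 - a0 - a2 = 0 (mod 19).
  a2 = 2*a1 - a0 mod 19
  a2 = 2*8 - 8 mod 19
  a2 = 16 - 8 mod 19
  a2 = 8 mod 19 = 8
Step 2: The trefoil has determinant 3.
  Number of Fox p-colorings (p prime) is p^2 if p = 3, else p.
  Since 19 does not divide 3, only trivial (constant) colorings exist.
  (Here a0 = a1 = a2 = 8, the constant coloring, which is valid.)
  Total colorings = 19
Step 3: a2 = 8, total Fox 19-colorings = 19

8


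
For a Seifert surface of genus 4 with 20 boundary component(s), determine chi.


chi = 2 - 2g - b
= 2 - 2*4 - 20
= 2 - 8 - 20 = -26

-26


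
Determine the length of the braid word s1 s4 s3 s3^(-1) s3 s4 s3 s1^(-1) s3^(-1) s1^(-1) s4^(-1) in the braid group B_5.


The word length counts the number of generators (including inverses).
Listing each generator: s1, s4, s3, s3^(-1), s3, s4, s3, s1^(-1), s3^(-1), s1^(-1), s4^(-1)
There are 11 generators in this braid word.

11


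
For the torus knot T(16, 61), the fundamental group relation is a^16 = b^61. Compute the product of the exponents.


The relation is a^16 = b^61.
Product of exponents = 16 * 61
= 976

976


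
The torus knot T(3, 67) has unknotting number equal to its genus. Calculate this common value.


For a torus knot T(p,q), both the unknotting number and genus equal (p-1)(q-1)/2.
= (3-1)(67-1)/2
= 2*66/2
= 132/2 = 66

66


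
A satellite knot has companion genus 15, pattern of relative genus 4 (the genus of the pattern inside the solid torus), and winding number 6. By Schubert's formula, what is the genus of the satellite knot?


Schubert: g(satellite) = g_rel(pattern) + |winding| * g(companion),
where g_rel(pattern) is the genus of the pattern relative to the solid torus.
= 4 + 6 * 15
= 4 + 90 = 94

94


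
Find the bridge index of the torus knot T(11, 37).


The bridge number of T(p,q) is min(p,q).
min(11, 37) = 11

11


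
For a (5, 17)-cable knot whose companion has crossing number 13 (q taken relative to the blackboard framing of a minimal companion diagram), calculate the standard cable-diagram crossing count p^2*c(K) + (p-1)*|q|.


Step 1: Each of the c(K) crossings of the companion diagram becomes p*p = p^2 crossings among the p parallel strands, and each of the |q| twists s_1 s_2 ... s_(p-1) adds (p-1) crossings.
  Crossings = p^2 * c(K) + (p-1)*|q|
Step 2: = 5^2 * 13 + (5-1)*17
Step 3: = 25*13 + 4*17
Step 4: = 325 + 68 = 393

393


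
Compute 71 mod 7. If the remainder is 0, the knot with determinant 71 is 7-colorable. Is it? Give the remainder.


Step 1: A knot is p-colorable if and only if p divides its determinant.
Step 2: Compute 71 mod 7.
71 = 10 * 7 + 1
Step 3: 71 mod 7 = 1
Step 4: The knot is 7-colorable: no

1


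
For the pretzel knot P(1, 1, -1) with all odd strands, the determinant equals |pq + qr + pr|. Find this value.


Step 1: Compute pq + qr + pr.
pq = 1*1 = 1
qr = 1*(-1) = -1
pr = 1*(-1) = -1
pq + qr + pr = 1 + (-1) + (-1) = -1
Step 2: Take absolute value.
det(P(1,1,-1)) = |-1| = 1

1


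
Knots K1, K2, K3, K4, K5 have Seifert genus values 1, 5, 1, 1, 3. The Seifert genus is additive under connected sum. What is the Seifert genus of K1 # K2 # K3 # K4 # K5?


The Seifert genus is additive under connected sum.
Seifert genus(K1 # K2 # K3 # K4 # K5) = (1) + (5) + (1) + (1) + (3)
= 11

11


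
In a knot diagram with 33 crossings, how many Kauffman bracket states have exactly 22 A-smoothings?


We choose which 22 of 33 crossings get A-smoothings.
C(33, 22) = 33! / (22! * 11!)
= 193536720

193536720


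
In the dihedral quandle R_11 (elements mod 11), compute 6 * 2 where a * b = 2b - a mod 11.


6 * 2 = 2*2 - 6 mod 11
= 4 - 6 mod 11
= -2 mod 11 = 9

9


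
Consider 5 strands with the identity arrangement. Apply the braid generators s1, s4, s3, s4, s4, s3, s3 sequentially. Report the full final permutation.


Starting with identity [1, 2, 3, 4, 5].
Apply generators in sequence:
  After s1: [2, 1, 3, 4, 5]
  After s4: [2, 1, 3, 5, 4]
  After s3: [2, 1, 5, 3, 4]
  After s4: [2, 1, 5, 4, 3]
  After s4: [2, 1, 5, 3, 4]
  After s3: [2, 1, 3, 5, 4]
  After s3: [2, 1, 5, 3, 4]
Final permutation: [2, 1, 5, 3, 4]

[2, 1, 5, 3, 4]


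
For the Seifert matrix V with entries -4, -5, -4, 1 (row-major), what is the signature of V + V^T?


Step 1: V + V^T = [[-8, -9], [-9, 2]]
Step 2: trace = -6, det = -97
Step 3: Discriminant = (-6)^2 - 4*(-97) = 424
Step 4: Eigenvalues: 7.29563, -13.2956
Step 5: Signature = (# positive eigenvalues) - (# negative eigenvalues) = 0

0


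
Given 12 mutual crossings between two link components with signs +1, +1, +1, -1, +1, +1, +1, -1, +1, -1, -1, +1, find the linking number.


Step 1: Count positive crossings: 8
Step 2: Count negative crossings: 4
Step 3: Sum of signs = 8 - 4 = 4
Step 4: Linking number = sum/2 = 4/2 = 2

2


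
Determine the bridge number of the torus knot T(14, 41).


The bridge number of T(p,q) is min(p,q).
min(14, 41) = 14

14


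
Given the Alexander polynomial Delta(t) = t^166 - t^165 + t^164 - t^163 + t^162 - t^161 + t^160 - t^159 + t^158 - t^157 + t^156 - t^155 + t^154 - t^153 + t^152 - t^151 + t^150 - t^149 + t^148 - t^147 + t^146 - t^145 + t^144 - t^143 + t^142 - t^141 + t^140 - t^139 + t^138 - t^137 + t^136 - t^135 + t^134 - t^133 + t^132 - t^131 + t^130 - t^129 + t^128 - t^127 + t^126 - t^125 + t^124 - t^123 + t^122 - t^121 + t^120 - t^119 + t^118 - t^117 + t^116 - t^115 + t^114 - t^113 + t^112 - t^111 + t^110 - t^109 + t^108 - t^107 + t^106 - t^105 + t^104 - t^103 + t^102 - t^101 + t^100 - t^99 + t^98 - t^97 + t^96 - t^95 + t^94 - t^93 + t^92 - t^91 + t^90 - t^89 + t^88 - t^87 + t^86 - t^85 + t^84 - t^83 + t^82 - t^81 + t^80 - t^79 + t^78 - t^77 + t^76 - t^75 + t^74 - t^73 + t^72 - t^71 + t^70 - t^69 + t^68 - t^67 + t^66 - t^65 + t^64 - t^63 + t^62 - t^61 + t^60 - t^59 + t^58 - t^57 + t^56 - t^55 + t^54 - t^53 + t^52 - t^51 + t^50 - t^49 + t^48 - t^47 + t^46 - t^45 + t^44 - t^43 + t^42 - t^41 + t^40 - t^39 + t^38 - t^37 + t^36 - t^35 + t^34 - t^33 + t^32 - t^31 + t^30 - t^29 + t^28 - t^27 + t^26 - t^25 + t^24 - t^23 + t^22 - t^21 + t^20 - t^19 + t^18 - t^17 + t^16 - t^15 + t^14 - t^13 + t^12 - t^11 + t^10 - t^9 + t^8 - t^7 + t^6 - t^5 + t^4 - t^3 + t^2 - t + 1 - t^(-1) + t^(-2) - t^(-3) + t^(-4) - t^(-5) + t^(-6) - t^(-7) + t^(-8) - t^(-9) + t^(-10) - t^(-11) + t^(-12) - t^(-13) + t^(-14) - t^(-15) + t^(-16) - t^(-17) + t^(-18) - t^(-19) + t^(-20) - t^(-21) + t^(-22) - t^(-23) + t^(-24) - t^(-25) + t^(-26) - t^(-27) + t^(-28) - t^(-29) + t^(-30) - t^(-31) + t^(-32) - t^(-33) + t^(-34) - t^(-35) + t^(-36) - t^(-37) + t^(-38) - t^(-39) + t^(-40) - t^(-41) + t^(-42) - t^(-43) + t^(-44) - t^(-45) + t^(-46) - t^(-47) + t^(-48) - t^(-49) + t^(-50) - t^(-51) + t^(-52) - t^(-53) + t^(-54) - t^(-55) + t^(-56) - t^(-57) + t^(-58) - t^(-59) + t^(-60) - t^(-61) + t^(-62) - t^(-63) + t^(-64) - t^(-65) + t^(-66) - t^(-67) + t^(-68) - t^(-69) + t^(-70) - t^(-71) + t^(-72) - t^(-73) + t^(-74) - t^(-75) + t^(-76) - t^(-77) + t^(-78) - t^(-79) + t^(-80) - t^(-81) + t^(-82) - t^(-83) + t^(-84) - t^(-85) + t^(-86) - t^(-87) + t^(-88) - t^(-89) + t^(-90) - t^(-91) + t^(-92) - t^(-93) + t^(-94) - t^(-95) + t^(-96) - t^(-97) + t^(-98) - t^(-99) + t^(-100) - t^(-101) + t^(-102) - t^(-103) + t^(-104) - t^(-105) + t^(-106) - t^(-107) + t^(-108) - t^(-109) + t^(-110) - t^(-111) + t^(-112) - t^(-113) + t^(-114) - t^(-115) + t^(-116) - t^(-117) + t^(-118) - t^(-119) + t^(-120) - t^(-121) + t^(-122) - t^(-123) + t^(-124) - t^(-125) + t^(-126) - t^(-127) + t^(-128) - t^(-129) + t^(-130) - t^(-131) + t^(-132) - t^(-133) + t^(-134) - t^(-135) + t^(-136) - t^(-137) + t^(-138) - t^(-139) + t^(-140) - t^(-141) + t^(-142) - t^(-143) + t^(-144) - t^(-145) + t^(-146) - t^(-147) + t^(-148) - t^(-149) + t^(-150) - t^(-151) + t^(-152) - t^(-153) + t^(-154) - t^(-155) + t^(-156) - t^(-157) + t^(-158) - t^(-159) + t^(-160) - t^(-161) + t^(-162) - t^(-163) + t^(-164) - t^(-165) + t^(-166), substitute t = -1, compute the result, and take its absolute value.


Step 1: The polynomial has 333 terms with alternating signs, exponents from 166 down to -166.
Step 2: Substitute t = -1. The i-th term has coefficient (-1)^i and exponent (m-i),
  so its value is (-1)^i * (-1)^(m-i) = (-1)^m = 1 for every i.
Step 3: All 333 terms equal 1, so Delta(-1) = 333 * (1) = 333
Step 4: |Delta(-1)| = 333

333


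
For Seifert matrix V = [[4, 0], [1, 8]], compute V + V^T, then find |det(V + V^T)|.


Step 1: Form V + V^T where V = [[4, 0], [1, 8]]
  V^T = [[4, 1], [0, 8]]
  V + V^T = [[8, 1], [1, 16]]
Step 2: det(V + V^T) = 8*16 - 1*1
  = 128 - 1 = 127
Step 3: Knot determinant = |det(V + V^T)| = |127| = 127

127


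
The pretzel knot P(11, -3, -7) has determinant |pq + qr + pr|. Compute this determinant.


Step 1: Compute pq + qr + pr.
pq = 11*(-3) = -33
qr = (-3)*(-7) = 21
pr = 11*(-7) = -77
pq + qr + pr = -33 + 21 + (-77) = -89
Step 2: Take absolute value.
det(P(11,-3,-7)) = |-89| = 89

89


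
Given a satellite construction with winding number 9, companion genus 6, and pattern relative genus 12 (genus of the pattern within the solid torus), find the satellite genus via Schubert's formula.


Schubert: g(satellite) = g_rel(pattern) + |winding| * g(companion),
where g_rel(pattern) is the genus of the pattern relative to the solid torus.
= 12 + 9 * 6
= 12 + 54 = 66

66


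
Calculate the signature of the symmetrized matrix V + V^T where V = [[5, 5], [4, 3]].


Step 1: V + V^T = [[10, 9], [9, 6]]
Step 2: trace = 16, det = -21
Step 3: Discriminant = 16^2 - 4*(-21) = 340
Step 4: Eigenvalues: 17.2195, -1.21954
Step 5: Signature = (# positive eigenvalues) - (# negative eigenvalues) = 0

0


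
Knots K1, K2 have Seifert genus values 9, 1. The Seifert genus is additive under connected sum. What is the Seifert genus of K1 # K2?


The Seifert genus is additive under connected sum.
Seifert genus(K1 # K2) = (9) + (1)
= 10

10


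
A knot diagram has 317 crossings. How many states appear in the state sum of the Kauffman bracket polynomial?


Each crossing contributes 2 choices (A-smoothing or B-smoothing).
Total states = 2^317 = 266998379490113760299377713271194014325338065294581596243380200977777465722580068752870260867072

266998379490113760299377713271194014325338065294581596243380200977777465722580068752870260867072


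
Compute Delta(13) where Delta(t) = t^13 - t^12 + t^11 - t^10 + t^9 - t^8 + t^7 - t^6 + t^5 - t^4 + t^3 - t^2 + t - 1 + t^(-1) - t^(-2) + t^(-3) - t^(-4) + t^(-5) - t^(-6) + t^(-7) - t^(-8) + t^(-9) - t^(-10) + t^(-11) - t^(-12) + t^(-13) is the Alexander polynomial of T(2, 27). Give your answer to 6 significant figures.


Substituting t = 13 into Delta(t) = t^13 - t^12 + t^11 - t^10 + t^9 - t^8 + t^7 - t^6 + t^5 - t^4 + t^3 - t^2 + t - 1 + t^(-1) - t^(-2) + t^(-3) - t^(-4) + t^(-5) - t^(-6) + t^(-7) - t^(-8) + t^(-9) - t^(-10) + t^(-11) - t^(-12) + t^(-13):
Term values: (302875106592253) + (-23298085122481) + (1792160394037) + (-137858491849) + (10604499373) + (-815730721) + (62748517) + (-4826809) + (371293) + (-28561) + (2197) + (-169) + (13) + (-1) + (0.0769231) + (-0.00591716) + (0.000455166) + (-3.50128e-05) + (2.69329e-06) + (-2.07176e-07) + (1.59366e-08) + (-1.22589e-09) + (9.42996e-11) + (-7.25382e-12) + (5.57986e-13) + (-4.2922e-14) + (3.30169e-15)
Sum = 2.812411704e+14
Rounded to 6 significant figures: 2.81241e+14

2.81241e+14


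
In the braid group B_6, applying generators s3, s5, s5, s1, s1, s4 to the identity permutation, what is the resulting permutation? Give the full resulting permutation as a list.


Starting with identity [1, 2, 3, 4, 5, 6].
Apply generators in sequence:
  After s3: [1, 2, 4, 3, 5, 6]
  After s5: [1, 2, 4, 3, 6, 5]
  After s5: [1, 2, 4, 3, 5, 6]
  After s1: [2, 1, 4, 3, 5, 6]
  After s1: [1, 2, 4, 3, 5, 6]
  After s4: [1, 2, 4, 5, 3, 6]
Final permutation: [1, 2, 4, 5, 3, 6]

[1, 2, 4, 5, 3, 6]


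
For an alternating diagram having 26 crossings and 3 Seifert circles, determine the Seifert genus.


For alternating knots, g = (c - s + 1)/2.
= (26 - 3 + 1)/2
= 24/2 = 12

12


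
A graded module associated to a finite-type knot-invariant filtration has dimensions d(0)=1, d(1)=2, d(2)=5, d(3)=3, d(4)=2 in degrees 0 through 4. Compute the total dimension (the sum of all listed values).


Total dimension = d(0) + d(1) + ... + d(4)
= 1 + 2 + 5 + 3 + 2
= 13

13


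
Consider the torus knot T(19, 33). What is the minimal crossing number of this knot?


For a torus knot T(p, q) with gcd(p,q)=1,
the crossing number is min(p*(q-1), q*(p-1)).
p*(q-1) = 19*32 = 608
q*(p-1) = 33*18 = 594
min(608, 594) = 594

594


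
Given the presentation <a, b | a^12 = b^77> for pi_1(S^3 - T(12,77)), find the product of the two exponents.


The relation is a^12 = b^77.
Product of exponents = 12 * 77
= 924

924


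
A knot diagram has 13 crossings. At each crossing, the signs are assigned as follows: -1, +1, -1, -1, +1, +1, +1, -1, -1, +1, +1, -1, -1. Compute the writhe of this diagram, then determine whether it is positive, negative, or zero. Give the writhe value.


Step 1: Count positive crossings (+1).
Positive crossings: 6
Step 2: Count negative crossings (-1).
Negative crossings: 7
Step 3: Writhe = (positive) - (negative)
w = 6 - 7 = -1
Step 4: |w| = 1, and w is negative

-1


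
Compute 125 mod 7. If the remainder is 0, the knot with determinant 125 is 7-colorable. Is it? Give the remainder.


Step 1: A knot is p-colorable if and only if p divides its determinant.
Step 2: Compute 125 mod 7.
125 = 17 * 7 + 6
Step 3: 125 mod 7 = 6
Step 4: The knot is 7-colorable: no

6


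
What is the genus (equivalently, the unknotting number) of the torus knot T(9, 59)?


For a torus knot T(p,q), both the unknotting number and genus equal (p-1)(q-1)/2.
= (9-1)(59-1)/2
= 8*58/2
= 464/2 = 232

232


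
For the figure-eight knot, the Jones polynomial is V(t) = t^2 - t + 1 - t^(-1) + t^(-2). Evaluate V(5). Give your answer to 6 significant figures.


Substituting t = 5 into V(t) = t^2 - t + 1 - t^(-1) + t^(-2):
  (+)t^(2) = 25
  (-)t^(1) = -5
  (+)t^(0) = 1
  (-)t^(-1) = -0.2
  (+)t^(-2) = 0.04
Sum = (25) + (-5) + (1) + (-0.2) + (0.04)
= 20.84
Rounded to 6 significant figures: 20.84

20.84


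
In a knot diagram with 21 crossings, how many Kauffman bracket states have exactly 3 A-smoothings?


We choose which 3 of 21 crossings get A-smoothings.
C(21, 3) = 21! / (3! * 18!)
= 1330

1330


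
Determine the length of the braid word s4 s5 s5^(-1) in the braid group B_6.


The word length counts the number of generators (including inverses).
Listing each generator: s4, s5, s5^(-1)
There are 3 generators in this braid word.

3


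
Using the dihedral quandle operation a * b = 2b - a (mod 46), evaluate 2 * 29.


2 * 29 = 2*29 - 2 mod 46
= 58 - 2 mod 46
= 56 mod 46 = 10

10


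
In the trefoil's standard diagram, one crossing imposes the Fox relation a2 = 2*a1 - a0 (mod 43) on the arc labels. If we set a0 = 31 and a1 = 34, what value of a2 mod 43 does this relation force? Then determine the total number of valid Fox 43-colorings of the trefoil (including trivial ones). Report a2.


Step 1: Apply the given crossing relation 2*a1 - a0 - a2 = 0 (mod 43).
  a2 = 2*a1 - a0 mod 43
  a2 = 2*34 - 31 mod 43
  a2 = 68 - 31 mod 43
  a2 = 37 mod 43 = 37
Step 2: The trefoil has determinant 3.
  Number of Fox p-colorings (p prime) is p^2 if p = 3, else p.
  Since 43 does not divide 3, only trivial (constant) colorings exist.
  (So the trial a0 = 31, a1 = 34 with a0 != a1 does NOT extend to a valid coloring of the whole trefoil: the other two crossing relations require 3*(a1 - a0) = 0 (mod 43), which fails.)
  Total colorings = 43
Step 3: a2 = 37, total Fox 43-colorings = 43

37


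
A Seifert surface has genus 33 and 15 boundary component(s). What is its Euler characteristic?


chi = 2 - 2g - b
= 2 - 2*33 - 15
= 2 - 66 - 15 = -79

-79


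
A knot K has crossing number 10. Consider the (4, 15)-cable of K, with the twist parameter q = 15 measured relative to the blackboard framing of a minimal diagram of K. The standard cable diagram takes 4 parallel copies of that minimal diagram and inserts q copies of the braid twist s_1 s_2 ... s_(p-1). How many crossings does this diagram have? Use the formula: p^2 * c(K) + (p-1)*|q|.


Step 1: Each of the c(K) crossings of the companion diagram becomes p*p = p^2 crossings among the p parallel strands, and each of the |q| twists s_1 s_2 ... s_(p-1) adds (p-1) crossings.
  Crossings = p^2 * c(K) + (p-1)*|q|
Step 2: = 4^2 * 10 + (4-1)*15
Step 3: = 16*10 + 3*15
Step 4: = 160 + 45 = 205

205


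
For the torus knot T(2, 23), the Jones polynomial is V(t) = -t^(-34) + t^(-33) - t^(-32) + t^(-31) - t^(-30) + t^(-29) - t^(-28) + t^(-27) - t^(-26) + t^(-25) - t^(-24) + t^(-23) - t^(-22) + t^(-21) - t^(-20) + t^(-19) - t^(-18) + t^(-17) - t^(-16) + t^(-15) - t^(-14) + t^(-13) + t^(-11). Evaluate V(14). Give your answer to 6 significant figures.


Substituting t = 14 into V(t) = -t^(-34) + t^(-33) - t^(-32) + t^(-31) - t^(-30) + t^(-29) - t^(-28) + t^(-27) - t^(-26) + t^(-25) - t^(-24) + t^(-23) - t^(-22) + t^(-21) - t^(-20) + t^(-19) - t^(-18) + t^(-17) - t^(-16) + t^(-15) - t^(-14) + t^(-13) + t^(-11):
  (-)t^(-34) = -1.07559e-39
  (+)t^(-33) = 1.50583e-38
  (-)t^(-32) = -2.10816e-37
  (+)t^(-31) = 2.95142e-36
  (-)t^(-30) = -4.13199e-35
  (+)t^(-29) = 5.78478e-34
  (-)t^(-28) = -8.09869e-33
  (+)t^(-27) = 1.13382e-31
  (-)t^(-26) = -1.58734e-30
  (+)t^(-25) = 2.22228e-29
  (-)t^(-24) = -3.11119e-28
  (+)t^(-23) = 4.35567e-27
  (-)t^(-22) = -6.09794e-26
  (+)t^(-21) = 8.53712e-25
  (-)t^(-20) = -1.1952e-23
  (+)t^(-19) = 1.67327e-22
  (-)t^(-18) = -2.34258e-21
  (+)t^(-17) = 3.27962e-20
  (-)t^(-16) = -4.59147e-19
  (+)t^(-15) = 6.42805e-18
  (-)t^(-14) = -8.99927e-17
  (+)t^(-13) = 1.2599e-15
  (+)t^(-11) = 2.4694e-13
Sum = (-1.07559e-39) + (1.50583e-38) + (-2.10816e-37) + (2.95142e-36) + (-4.13199e-35) + (5.78478e-34) + (-8.09869e-33) + (1.13382e-31) + (-1.58734e-30) + (2.22228e-29) + (-3.11119e-28) + (4.35567e-27) + (-6.09794e-26) + (8.53712e-25) + (-1.1952e-23) + (1.67327e-22) + (-2.34258e-21) + (3.27962e-20) + (-4.59147e-19) + (6.42805e-18) + (-8.99927e-17) + (1.2599e-15) + (2.4694e-13)
= 2.481159983e-13
Rounded to 6 significant figures: 2.48116e-13

2.48116e-13


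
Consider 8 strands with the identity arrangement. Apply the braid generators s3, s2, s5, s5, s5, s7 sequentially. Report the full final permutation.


Starting with identity [1, 2, 3, 4, 5, 6, 7, 8].
Apply generators in sequence:
  After s3: [1, 2, 4, 3, 5, 6, 7, 8]
  After s2: [1, 4, 2, 3, 5, 6, 7, 8]
  After s5: [1, 4, 2, 3, 6, 5, 7, 8]
  After s5: [1, 4, 2, 3, 5, 6, 7, 8]
  After s5: [1, 4, 2, 3, 6, 5, 7, 8]
  After s7: [1, 4, 2, 3, 6, 5, 8, 7]
Final permutation: [1, 4, 2, 3, 6, 5, 8, 7]

[1, 4, 2, 3, 6, 5, 8, 7]


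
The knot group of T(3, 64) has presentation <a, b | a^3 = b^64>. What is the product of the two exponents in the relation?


The relation is a^3 = b^64.
Product of exponents = 3 * 64
= 192

192


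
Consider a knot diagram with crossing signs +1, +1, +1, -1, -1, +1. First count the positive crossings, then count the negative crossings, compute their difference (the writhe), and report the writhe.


Step 1: Count positive crossings (+1).
Positive crossings: 4
Step 2: Count negative crossings (-1).
Negative crossings: 2
Step 3: Writhe = (positive) - (negative)
w = 4 - 2 = 2
Step 4: |w| = 2, and w is positive

2


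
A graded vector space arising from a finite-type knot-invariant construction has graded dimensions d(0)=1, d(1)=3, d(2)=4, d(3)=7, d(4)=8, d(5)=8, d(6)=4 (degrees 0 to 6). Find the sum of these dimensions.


Total dimension = d(0) + d(1) + ... + d(6)
= 1 + 3 + 4 + 7 + 8 + 8 + 4
= 35

35


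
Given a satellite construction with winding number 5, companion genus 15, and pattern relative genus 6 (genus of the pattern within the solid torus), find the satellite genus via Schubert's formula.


Schubert: g(satellite) = g_rel(pattern) + |winding| * g(companion),
where g_rel(pattern) is the genus of the pattern relative to the solid torus.
= 6 + 5 * 15
= 6 + 75 = 81

81


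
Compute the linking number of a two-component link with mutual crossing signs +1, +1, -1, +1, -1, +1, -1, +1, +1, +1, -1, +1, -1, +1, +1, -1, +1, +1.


Step 1: Count positive crossings: 12
Step 2: Count negative crossings: 6
Step 3: Sum of signs = 12 - 6 = 6
Step 4: Linking number = sum/2 = 6/2 = 3

3


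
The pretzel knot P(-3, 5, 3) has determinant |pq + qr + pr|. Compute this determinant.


Step 1: Compute pq + qr + pr.
pq = (-3)*5 = -15
qr = 5*3 = 15
pr = (-3)*3 = -9
pq + qr + pr = -15 + 15 + (-9) = -9
Step 2: Take absolute value.
det(P(-3,5,3)) = |-9| = 9

9


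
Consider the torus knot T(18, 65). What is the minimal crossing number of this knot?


For a torus knot T(p, q) with gcd(p,q)=1,
the crossing number is min(p*(q-1), q*(p-1)).
p*(q-1) = 18*64 = 1152
q*(p-1) = 65*17 = 1105
min(1152, 1105) = 1105

1105


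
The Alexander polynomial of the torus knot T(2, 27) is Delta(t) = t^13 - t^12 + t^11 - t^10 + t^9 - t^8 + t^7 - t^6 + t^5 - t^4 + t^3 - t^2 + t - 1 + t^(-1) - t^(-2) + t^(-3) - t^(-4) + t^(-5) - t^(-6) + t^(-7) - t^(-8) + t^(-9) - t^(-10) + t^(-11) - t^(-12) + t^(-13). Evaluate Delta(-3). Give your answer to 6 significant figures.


Substituting t = -3 into Delta(t) = t^13 - t^12 + t^11 - t^10 + t^9 - t^8 + t^7 - t^6 + t^5 - t^4 + t^3 - t^2 + t - 1 + t^(-1) - t^(-2) + t^(-3) - t^(-4) + t^(-5) - t^(-6) + t^(-7) - t^(-8) + t^(-9) - t^(-10) + t^(-11) - t^(-12) + t^(-13):
Term values: (-1594323) + (-531441) + (-177147) + (-59049) + (-19683) + (-6561) + (-2187) + (-729) + (-243) + (-81) + (-27) + (-9) + (-3) + (-1) + (-0.333333) + (-0.111111) + (-0.037037) + (-0.0123457) + (-0.00411523) + (-0.00137174) + (-0.000457247) + (-0.000152416) + (-5.08053e-05) + (-1.69351e-05) + (-5.64503e-06) + (-1.88168e-06) + (-6.27225e-07)
Sum = -2391484.5
Rounded to 6 significant figures: -2.39148e+06

-2.39148e+06


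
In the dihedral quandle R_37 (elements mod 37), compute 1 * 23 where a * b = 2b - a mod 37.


1 * 23 = 2*23 - 1 mod 37
= 46 - 1 mod 37
= 45 mod 37 = 8

8


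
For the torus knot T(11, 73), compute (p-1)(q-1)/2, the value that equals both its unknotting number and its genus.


For a torus knot T(p,q), both the unknotting number and genus equal (p-1)(q-1)/2.
= (11-1)(73-1)/2
= 10*72/2
= 720/2 = 360

360


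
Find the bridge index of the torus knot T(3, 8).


The bridge number of T(p,q) is min(p,q).
min(3, 8) = 3

3


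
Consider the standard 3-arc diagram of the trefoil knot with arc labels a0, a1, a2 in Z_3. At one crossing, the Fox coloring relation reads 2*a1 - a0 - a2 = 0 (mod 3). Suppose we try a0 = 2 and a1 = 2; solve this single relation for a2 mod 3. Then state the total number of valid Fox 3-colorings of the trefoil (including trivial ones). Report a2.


Step 1: Apply the given crossing relation 2*a1 - a0 - a2 = 0 (mod 3).
  a2 = 2*a1 - a0 mod 3
  a2 = 2*2 - 2 mod 3
  a2 = 4 - 2 mod 3
  a2 = 2 mod 3 = 2
Step 2: The trefoil has determinant 3.
  Number of Fox p-colorings (p prime) is p^2 if p = 3, else p.
  Since p = 3 divides det = 3, the trefoil is 3-colorable.
  (Indeed for p = 3 any choice of a0, a1 extends to a valid coloring; the trial (a0, a1, a2) = (2, 2, 2) satisfies all three crossing relations.)
  Total colorings = 3^2 = 9
Step 3: a2 = 2, total Fox 3-colorings = 9

2


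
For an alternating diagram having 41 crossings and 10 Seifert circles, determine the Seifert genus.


For alternating knots, g = (c - s + 1)/2.
= (41 - 10 + 1)/2
= 32/2 = 16

16


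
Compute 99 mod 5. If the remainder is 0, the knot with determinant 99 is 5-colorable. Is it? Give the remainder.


Step 1: A knot is p-colorable if and only if p divides its determinant.
Step 2: Compute 99 mod 5.
99 = 19 * 5 + 4
Step 3: 99 mod 5 = 4
Step 4: The knot is 5-colorable: no

4


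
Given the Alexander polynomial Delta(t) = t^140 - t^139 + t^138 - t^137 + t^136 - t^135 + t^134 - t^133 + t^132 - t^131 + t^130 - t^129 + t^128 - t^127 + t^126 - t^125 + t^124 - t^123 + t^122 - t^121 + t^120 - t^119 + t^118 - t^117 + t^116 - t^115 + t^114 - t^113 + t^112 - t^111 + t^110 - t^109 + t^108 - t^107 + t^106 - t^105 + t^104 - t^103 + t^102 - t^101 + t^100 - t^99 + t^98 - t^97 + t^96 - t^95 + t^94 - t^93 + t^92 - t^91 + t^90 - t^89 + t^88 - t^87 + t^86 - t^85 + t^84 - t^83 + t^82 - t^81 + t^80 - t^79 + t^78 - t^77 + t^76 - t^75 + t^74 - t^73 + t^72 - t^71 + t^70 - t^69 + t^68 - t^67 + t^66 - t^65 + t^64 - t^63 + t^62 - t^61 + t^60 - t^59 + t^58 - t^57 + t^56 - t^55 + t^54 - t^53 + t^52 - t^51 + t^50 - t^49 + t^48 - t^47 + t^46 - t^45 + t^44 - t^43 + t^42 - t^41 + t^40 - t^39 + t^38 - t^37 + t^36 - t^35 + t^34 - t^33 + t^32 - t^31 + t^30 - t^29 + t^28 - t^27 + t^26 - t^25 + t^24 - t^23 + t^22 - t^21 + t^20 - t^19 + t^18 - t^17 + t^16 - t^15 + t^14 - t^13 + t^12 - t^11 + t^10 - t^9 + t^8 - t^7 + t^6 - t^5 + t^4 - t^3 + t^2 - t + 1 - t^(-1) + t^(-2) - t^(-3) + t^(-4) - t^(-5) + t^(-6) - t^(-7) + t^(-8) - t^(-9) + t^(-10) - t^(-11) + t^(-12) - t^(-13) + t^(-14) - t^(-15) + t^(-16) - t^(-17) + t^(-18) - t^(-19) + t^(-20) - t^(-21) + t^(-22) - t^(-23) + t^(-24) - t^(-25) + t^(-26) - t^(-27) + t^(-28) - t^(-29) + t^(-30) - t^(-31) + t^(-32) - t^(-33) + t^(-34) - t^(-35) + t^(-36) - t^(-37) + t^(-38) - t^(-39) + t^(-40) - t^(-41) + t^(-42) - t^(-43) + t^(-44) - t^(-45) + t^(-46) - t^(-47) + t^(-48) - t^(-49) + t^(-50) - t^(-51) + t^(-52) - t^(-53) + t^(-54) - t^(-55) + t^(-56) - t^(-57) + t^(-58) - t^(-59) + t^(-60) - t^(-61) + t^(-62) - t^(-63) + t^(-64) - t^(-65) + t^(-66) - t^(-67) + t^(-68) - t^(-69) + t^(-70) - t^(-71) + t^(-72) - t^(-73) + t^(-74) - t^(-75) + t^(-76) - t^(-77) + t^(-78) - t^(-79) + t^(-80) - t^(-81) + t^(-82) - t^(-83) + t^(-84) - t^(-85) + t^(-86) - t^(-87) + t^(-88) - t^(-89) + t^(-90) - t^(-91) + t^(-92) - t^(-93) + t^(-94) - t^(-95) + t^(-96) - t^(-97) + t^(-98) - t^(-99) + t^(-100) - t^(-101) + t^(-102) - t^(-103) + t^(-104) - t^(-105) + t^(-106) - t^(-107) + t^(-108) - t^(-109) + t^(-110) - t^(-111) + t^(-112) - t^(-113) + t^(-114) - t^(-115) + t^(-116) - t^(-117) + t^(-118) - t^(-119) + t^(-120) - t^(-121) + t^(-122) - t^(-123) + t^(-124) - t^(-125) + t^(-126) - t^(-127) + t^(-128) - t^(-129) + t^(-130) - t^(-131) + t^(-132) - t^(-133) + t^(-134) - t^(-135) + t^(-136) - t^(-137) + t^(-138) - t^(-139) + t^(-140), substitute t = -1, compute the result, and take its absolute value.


Step 1: The polynomial has 281 terms with alternating signs, exponents from 140 down to -140.
Step 2: Substitute t = -1. The i-th term has coefficient (-1)^i and exponent (m-i),
  so its value is (-1)^i * (-1)^(m-i) = (-1)^m = 1 for every i.
Step 3: All 281 terms equal 1, so Delta(-1) = 281 * (1) = 281
Step 4: |Delta(-1)| = 281

281


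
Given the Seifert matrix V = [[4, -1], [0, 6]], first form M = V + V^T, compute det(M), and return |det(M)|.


Step 1: Form V + V^T where V = [[4, -1], [0, 6]]
  V^T = [[4, 0], [-1, 6]]
  V + V^T = [[8, -1], [-1, 12]]
Step 2: det(V + V^T) = 8*12 - (-1)*(-1)
  = 96 - 1 = 95
Step 3: Knot determinant = |det(V + V^T)| = |95| = 95

95


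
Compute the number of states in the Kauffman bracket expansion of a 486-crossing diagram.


Each crossing contributes 2 choices (A-smoothing or B-smoothing).
Total states = 2^486 = 199791907220223502808422222706762643567910281130558153654986045416023791284464999687699590596063486154228923591770023865308670443474450259602571264

199791907220223502808422222706762643567910281130558153654986045416023791284464999687699590596063486154228923591770023865308670443474450259602571264


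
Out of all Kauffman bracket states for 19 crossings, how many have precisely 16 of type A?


We choose which 16 of 19 crossings get A-smoothings.
C(19, 16) = 19! / (16! * 3!)
= 969

969


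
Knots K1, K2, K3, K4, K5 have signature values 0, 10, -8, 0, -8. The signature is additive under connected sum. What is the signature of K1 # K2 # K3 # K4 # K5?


The signature is additive under connected sum.
signature(K1 # K2 # K3 # K4 # K5) = (0) + (10) + (-8) + (0) + (-8)
= -6

-6


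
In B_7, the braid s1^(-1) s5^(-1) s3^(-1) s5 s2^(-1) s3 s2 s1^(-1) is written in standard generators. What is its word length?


The word length counts the number of generators (including inverses).
Listing each generator: s1^(-1), s5^(-1), s3^(-1), s5, s2^(-1), s3, s2, s1^(-1)
There are 8 generators in this braid word.

8


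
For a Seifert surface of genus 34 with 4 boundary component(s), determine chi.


chi = 2 - 2g - b
= 2 - 2*34 - 4
= 2 - 68 - 4 = -70

-70


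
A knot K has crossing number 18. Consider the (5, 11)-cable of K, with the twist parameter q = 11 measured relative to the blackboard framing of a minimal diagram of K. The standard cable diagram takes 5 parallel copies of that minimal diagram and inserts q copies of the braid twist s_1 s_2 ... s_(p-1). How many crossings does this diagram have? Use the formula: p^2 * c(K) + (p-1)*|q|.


Step 1: Each of the c(K) crossings of the companion diagram becomes p*p = p^2 crossings among the p parallel strands, and each of the |q| twists s_1 s_2 ... s_(p-1) adds (p-1) crossings.
  Crossings = p^2 * c(K) + (p-1)*|q|
Step 2: = 5^2 * 18 + (5-1)*11
Step 3: = 25*18 + 4*11
Step 4: = 450 + 44 = 494

494


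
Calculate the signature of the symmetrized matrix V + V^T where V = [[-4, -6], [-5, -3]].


Step 1: V + V^T = [[-8, -11], [-11, -6]]
Step 2: trace = -14, det = -73
Step 3: Discriminant = (-14)^2 - 4*(-73) = 488
Step 4: Eigenvalues: 4.04536, -18.0454
Step 5: Signature = (# positive eigenvalues) - (# negative eigenvalues) = 0

0


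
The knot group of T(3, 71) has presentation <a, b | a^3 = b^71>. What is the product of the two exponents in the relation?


The relation is a^3 = b^71.
Product of exponents = 3 * 71
= 213

213


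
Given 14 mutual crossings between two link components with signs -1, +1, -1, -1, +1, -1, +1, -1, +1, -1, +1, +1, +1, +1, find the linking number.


Step 1: Count positive crossings: 8
Step 2: Count negative crossings: 6
Step 3: Sum of signs = 8 - 6 = 2
Step 4: Linking number = sum/2 = 2/2 = 1

1


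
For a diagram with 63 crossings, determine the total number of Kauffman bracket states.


Each crossing contributes 2 choices (A-smoothing or B-smoothing).
Total states = 2^63 = 9223372036854775808

9223372036854775808


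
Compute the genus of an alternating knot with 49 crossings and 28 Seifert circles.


For alternating knots, g = (c - s + 1)/2.
= (49 - 28 + 1)/2
= 22/2 = 11

11


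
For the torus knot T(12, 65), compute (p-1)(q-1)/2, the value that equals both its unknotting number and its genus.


For a torus knot T(p,q), both the unknotting number and genus equal (p-1)(q-1)/2.
= (12-1)(65-1)/2
= 11*64/2
= 704/2 = 352

352


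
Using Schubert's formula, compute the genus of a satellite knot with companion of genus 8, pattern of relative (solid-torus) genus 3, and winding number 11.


Schubert: g(satellite) = g_rel(pattern) + |winding| * g(companion),
where g_rel(pattern) is the genus of the pattern relative to the solid torus.
= 3 + 11 * 8
= 3 + 88 = 91

91


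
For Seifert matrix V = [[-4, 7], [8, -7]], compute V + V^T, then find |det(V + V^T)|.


Step 1: Form V + V^T where V = [[-4, 7], [8, -7]]
  V^T = [[-4, 8], [7, -7]]
  V + V^T = [[-8, 15], [15, -14]]
Step 2: det(V + V^T) = (-8)*(-14) - 15*15
  = 112 - 225 = -113
Step 3: Knot determinant = |det(V + V^T)| = |-113| = 113

113


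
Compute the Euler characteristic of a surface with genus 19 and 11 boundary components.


chi = 2 - 2g - b
= 2 - 2*19 - 11
= 2 - 38 - 11 = -47

-47


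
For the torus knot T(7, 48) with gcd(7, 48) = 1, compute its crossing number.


For a torus knot T(p, q) with gcd(p,q)=1,
the crossing number is min(p*(q-1), q*(p-1)).
p*(q-1) = 7*47 = 329
q*(p-1) = 48*6 = 288
min(329, 288) = 288

288


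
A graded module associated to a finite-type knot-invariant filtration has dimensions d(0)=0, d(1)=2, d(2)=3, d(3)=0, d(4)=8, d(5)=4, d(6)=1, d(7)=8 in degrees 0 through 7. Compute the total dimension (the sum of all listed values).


Total dimension = d(0) + d(1) + ... + d(7)
= 0 + 2 + 3 + 0 + 8 + 4 + 1 + 8
= 26

26


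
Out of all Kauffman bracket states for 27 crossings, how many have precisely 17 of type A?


We choose which 17 of 27 crossings get A-smoothings.
C(27, 17) = 27! / (17! * 10!)
= 8436285

8436285


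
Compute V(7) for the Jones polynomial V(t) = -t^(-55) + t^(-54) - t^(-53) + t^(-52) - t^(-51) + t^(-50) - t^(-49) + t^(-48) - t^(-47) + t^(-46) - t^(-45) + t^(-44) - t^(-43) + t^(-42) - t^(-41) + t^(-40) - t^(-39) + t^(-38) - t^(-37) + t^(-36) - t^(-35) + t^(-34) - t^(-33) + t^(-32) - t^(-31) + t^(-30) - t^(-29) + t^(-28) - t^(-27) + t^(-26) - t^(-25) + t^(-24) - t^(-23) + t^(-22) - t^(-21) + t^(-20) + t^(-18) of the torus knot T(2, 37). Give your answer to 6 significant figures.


Substituting t = 7 into V(t) = -t^(-55) + t^(-54) - t^(-53) + t^(-52) - t^(-51) + t^(-50) - t^(-49) + t^(-48) - t^(-47) + t^(-46) - t^(-45) + t^(-44) - t^(-43) + t^(-42) - t^(-41) + t^(-40) - t^(-39) + t^(-38) - t^(-37) + t^(-36) - t^(-35) + t^(-34) - t^(-33) + t^(-32) - t^(-31) + t^(-30) - t^(-29) + t^(-28) - t^(-27) + t^(-26) - t^(-25) + t^(-24) - t^(-23) + t^(-22) - t^(-21) + t^(-20) + t^(-18):
  (-)t^(-55) = -3.30832e-47
  (+)t^(-54) = 2.31583e-46
  (-)t^(-53) = -1.62108e-45
  (+)t^(-52) = 1.13475e-44
  (-)t^(-51) = -7.94328e-44
  (+)t^(-50) = 5.5603e-43
  (-)t^(-49) = -3.89221e-42
  (+)t^(-48) = 2.72455e-41
  (-)t^(-47) = -1.90718e-40
  (+)t^(-46) = 1.33503e-39
  (-)t^(-45) = -9.34519e-39
  (+)t^(-44) = 6.54163e-38
  (-)t^(-43) = -4.57914e-37
  (+)t^(-42) = 3.2054e-36
  (-)t^(-41) = -2.24378e-35
  (+)t^(-40) = 1.57065e-34
  (-)t^(-39) = -1.09945e-33
  (+)t^(-38) = 7.69617e-33
  (-)t^(-37) = -5.38732e-32
  (+)t^(-36) = 3.77112e-31
  (-)t^(-35) = -2.63979e-30
  (+)t^(-34) = 1.84785e-29
  (-)t^(-33) = -1.29349e-28
  (+)t^(-32) = 9.05446e-28
  (-)t^(-31) = -6.33812e-27
  (+)t^(-30) = 4.43669e-26
  (-)t^(-29) = -3.10568e-25
  (+)t^(-28) = 2.17398e-24
  (-)t^(-27) = -1.52178e-23
  (+)t^(-26) = 1.06525e-22
  (-)t^(-25) = -7.45674e-22
  (+)t^(-24) = 5.21972e-21
  (-)t^(-23) = -3.6538e-20
  (+)t^(-22) = 2.55766e-19
  (-)t^(-21) = -1.79036e-18
  (+)t^(-20) = 1.25325e-17
  (+)t^(-18) = 6.14095e-16
Sum = (-3.30832e-47) + (2.31583e-46) + (-1.62108e-45) + (1.13475e-44) + (-7.94328e-44) + (5.5603e-43) + (-3.89221e-42) + (2.72455e-41) + (-1.90718e-40) + (1.33503e-39) + (-9.34519e-39) + (6.54163e-38) + (-4.57914e-37) + (3.2054e-36) + (-2.24378e-35) + (1.57065e-34) + (-1.09945e-33) + (7.69617e-33) + (-5.38732e-32) + (3.77112e-31) + (-2.63979e-30) + (1.84785e-29) + (-1.29349e-28) + (9.05446e-28) + (-6.33812e-27) + (4.43669e-26) + (-3.10568e-25) + (2.17398e-24) + (-1.52178e-23) + (1.06525e-22) + (-7.45674e-22) + (5.21972e-21) + (-3.6538e-20) + (2.55766e-19) + (-1.79036e-18) + (1.25325e-17) + (6.14095e-16)
= 6.250605768e-16
Rounded to 6 significant figures: 6.25061e-16

6.25061e-16


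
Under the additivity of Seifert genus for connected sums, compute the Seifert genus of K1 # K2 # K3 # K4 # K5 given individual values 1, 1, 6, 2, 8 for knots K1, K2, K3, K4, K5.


The Seifert genus is additive under connected sum.
Seifert genus(K1 # K2 # K3 # K4 # K5) = (1) + (1) + (6) + (2) + (8)
= 18

18
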